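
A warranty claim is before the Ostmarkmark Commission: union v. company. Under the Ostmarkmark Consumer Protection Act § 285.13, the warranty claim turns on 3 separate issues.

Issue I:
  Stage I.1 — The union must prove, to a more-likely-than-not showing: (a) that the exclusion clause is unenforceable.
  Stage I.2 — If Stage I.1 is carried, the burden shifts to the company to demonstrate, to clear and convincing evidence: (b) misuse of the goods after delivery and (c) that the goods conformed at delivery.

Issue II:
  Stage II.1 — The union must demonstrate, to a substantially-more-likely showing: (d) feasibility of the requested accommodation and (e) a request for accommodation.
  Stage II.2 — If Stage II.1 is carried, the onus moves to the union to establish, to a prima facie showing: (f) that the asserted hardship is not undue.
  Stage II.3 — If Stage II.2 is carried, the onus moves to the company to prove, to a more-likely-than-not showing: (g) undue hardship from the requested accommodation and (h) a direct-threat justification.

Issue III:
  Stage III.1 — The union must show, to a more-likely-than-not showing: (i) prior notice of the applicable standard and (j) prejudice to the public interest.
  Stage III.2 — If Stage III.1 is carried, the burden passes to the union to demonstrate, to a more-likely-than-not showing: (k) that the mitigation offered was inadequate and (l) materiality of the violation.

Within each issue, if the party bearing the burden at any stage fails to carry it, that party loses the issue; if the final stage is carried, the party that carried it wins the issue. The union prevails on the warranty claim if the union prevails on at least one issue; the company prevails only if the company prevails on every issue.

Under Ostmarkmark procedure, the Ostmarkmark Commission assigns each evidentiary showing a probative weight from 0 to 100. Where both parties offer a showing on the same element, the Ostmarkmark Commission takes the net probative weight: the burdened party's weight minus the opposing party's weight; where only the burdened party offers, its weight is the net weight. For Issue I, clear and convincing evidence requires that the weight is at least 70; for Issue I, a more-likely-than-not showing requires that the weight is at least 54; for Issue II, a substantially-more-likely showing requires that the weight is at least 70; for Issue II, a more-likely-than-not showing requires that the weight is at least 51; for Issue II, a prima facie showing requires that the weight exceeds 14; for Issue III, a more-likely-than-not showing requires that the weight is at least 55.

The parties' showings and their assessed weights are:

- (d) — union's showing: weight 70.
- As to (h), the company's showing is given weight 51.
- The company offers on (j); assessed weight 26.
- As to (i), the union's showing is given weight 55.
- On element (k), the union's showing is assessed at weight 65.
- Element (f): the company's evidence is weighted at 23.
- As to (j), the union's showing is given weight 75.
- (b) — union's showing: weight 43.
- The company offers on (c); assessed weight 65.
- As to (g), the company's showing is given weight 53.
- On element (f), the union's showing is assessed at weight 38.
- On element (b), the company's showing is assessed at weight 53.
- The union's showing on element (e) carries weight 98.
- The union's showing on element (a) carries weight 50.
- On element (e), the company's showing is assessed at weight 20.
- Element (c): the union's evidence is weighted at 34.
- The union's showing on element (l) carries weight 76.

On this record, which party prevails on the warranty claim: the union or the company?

— Issue I —
At Stage I.1 the union must meet a more-likely-than-not showing (weight is at least 54): on (a) the weight is 50, < 54, so (a) does not meet the standard.
  Stage I.1 not carried; the union fails its burden.
The company prevails on this issue.
— Issue II —
At Stage II.1 the union must meet a substantially-more-likely showing (weight is at least 70): on (d) the weight is 70, ≥ 70, so (d) meets the standard; on (e) the weight is 98 less the opposing 20 gives net 78, ≥ 70, so (e) meets the standard.
  All elements met. The union retains the burden for Stage II.2.
At Stage II.2 the union must meet a prima facie showing (weight exceeds 14): on (f) the weight is 38 less the opposing 23 gives net 15, > 14, so (f) meets the standard.
  All elements met. The burden passes to the company.
At Stage II.3 the company must meet a more-likely-than-not showing (weight is at least 51): on (g) the weight is 53, which does reach 51, so (g) meets the standard; on (h) the weight is 51, which does reach 51, so (h) meets the standard.
  Stage II.3 carried; the final stage is satisfied.
All stages carried — the company prevails on this issue.
— Issue III —
Stage III.1 (union, a more-likely-than-not showing, weight is at least 55): (i) 55 ≥ 55 — meets; (j) net 75−26=49 < 55 — fails.
  Not every element is met, so the union fails to carry Stage III.1.
So the company prevails on this issue.
Per-issue: Issue I → company; Issue II → company; Issue III → company. The union must prevail on at least one issue; overall, the company prevails.

company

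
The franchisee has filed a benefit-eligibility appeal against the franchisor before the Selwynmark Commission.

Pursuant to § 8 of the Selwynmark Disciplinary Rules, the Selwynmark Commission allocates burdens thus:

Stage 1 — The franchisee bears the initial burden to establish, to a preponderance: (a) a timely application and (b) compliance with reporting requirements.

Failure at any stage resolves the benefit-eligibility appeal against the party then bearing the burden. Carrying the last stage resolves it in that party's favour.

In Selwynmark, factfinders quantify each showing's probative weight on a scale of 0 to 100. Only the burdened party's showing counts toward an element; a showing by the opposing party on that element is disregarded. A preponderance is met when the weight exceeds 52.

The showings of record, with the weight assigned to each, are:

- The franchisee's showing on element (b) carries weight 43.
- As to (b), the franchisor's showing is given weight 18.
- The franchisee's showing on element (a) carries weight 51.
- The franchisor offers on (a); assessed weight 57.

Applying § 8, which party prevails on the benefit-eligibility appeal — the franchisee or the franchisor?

Stage 1 (franchisee, a preponderance, weight exceeds 52): (a) 51 (franchisor's 57 disregarded) ≤ 52 — fails; (b) 43 (franchisor's 18 disregarded) ≤ 52 — fails.
  Stage 1 not carried; the franchisee fails its burden.
The franchisor prevails.

franchisor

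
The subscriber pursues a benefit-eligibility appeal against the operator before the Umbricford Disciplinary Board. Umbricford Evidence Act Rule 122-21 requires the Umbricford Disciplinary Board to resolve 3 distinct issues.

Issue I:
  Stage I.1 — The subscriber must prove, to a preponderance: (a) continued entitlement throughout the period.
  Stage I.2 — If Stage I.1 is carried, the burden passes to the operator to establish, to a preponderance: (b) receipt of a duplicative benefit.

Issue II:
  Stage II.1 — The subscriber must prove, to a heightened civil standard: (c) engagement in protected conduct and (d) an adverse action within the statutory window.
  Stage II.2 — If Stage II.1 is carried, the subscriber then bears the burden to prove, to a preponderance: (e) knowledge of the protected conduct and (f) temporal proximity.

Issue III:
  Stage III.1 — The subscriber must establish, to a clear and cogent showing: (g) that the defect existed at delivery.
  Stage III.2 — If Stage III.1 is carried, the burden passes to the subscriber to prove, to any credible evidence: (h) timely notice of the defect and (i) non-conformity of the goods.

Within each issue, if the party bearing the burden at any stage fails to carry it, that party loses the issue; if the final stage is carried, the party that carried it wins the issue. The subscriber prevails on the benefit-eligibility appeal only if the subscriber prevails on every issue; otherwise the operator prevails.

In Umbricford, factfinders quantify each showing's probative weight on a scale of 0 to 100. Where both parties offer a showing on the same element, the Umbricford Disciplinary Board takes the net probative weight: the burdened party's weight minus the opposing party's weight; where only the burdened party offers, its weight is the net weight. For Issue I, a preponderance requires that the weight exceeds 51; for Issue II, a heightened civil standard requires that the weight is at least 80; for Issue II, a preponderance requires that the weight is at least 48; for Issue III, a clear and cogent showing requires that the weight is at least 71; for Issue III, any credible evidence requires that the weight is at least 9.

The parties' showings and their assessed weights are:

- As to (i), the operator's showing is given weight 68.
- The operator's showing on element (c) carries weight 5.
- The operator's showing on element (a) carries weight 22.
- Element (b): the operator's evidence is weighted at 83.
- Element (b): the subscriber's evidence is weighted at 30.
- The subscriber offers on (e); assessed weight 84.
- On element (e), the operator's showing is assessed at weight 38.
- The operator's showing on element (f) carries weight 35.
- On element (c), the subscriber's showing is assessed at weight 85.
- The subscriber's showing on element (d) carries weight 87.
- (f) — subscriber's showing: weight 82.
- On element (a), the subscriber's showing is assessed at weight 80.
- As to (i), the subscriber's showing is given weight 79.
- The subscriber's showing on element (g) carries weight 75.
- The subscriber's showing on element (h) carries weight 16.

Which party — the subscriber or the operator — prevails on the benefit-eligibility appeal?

operator

— Issue I —
Stage I.1 (subscriber, a preponderance, weight exceeds 51): (a) net 80−22=58 > 51 — meets.
  Stage I.1 carried; the burden shifts to the operator.
Stage I.2 (operator, a preponderance, weight exceeds 51): (b) net 83−30=53 > 51 — meets.
  All elements met at the final stage.
Every stage carried; the operator prevails on this issue.
— Issue II —
Stage II.1 (subscriber, a heightened civil standard, weight is at least 80): (c) net 85−5=80 ≥ 80 — meets; (d) 87 ≥ 80 — meets.
  All elements met. The subscriber retains the burden for Stage II.2.
Stage II.2 (subscriber, a preponderance, weight is at least 48): (e) net 84−38=46 < 48 — fails; (f) net 82−35=47 < 48 — fails.
  The subscriber does not carry Stage II.2.
The operator prevails on this issue.
— Issue III —
At Stage III.1 the subscriber must meet a clear and cogent showing (weight is at least 71): on (g) the weight is 75, which does reach 71, so (g) meets the standard.
  Stage III.1 is satisfied; the subscriber continues to bear the burden.
At Stage III.2 the subscriber must meet any credible evidence (weight is at least 9): on (h) the weight is 16, which does reach 9, so (h) meets the standard; on (i) the weight is 79 less the opposing 68 gives net 11, which does reach 9, so (i) meets the standard.
  The subscriber carries the last stage.
With every stage satisfied, the subscriber prevails on this issue.
Per-issue: Issue I → operator; Issue II → operator; Issue III → subscriber. The subscriber must prevail on every issue; overall, the operator prevails.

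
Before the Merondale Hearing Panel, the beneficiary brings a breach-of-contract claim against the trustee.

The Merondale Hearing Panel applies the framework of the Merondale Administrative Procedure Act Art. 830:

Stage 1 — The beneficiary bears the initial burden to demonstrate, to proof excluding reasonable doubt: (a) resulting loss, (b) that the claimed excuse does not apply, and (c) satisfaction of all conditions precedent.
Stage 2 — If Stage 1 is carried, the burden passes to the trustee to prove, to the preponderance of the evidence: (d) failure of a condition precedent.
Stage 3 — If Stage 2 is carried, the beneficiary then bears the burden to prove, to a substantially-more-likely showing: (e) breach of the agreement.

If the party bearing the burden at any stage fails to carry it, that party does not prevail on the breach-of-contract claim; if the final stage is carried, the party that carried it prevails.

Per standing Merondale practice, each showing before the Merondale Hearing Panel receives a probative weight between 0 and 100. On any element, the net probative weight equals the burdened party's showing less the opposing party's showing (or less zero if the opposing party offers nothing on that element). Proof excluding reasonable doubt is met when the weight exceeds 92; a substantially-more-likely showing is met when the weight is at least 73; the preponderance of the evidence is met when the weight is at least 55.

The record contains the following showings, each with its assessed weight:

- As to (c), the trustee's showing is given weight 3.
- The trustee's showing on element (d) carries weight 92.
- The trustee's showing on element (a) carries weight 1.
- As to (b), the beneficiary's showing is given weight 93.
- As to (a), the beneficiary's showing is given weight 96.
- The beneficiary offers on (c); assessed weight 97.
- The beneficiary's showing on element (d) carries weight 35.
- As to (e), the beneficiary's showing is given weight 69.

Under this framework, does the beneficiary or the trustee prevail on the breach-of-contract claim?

trustee

Stage 1 — burden on beneficiary; standard: proof excluding reasonable doubt (weight exceeds 92).
    (a): 96 − 1 = 95 > 92 [met]
    (b): 93 > 92 [met]
    (c): 97 − 3 = 94 > 92 [met]
  Stage 1 carried; the burden shifts to the trustee.
Stage 2 — burden on trustee; standard: the preponderance of the evidence (weight is at least 55).
    (d): 92 − 35 = 57 ≥ 55 [met]
  Stage 2 carried; the burden shifts to the beneficiary.
Stage 3 — burden on beneficiary; standard: a substantially-more-likely showing (weight is at least 73).
    (e): 69 < 73 [not met]
  The beneficiary does not carry Stage 3.
The analysis ends at Stage 3; the trustee prevails.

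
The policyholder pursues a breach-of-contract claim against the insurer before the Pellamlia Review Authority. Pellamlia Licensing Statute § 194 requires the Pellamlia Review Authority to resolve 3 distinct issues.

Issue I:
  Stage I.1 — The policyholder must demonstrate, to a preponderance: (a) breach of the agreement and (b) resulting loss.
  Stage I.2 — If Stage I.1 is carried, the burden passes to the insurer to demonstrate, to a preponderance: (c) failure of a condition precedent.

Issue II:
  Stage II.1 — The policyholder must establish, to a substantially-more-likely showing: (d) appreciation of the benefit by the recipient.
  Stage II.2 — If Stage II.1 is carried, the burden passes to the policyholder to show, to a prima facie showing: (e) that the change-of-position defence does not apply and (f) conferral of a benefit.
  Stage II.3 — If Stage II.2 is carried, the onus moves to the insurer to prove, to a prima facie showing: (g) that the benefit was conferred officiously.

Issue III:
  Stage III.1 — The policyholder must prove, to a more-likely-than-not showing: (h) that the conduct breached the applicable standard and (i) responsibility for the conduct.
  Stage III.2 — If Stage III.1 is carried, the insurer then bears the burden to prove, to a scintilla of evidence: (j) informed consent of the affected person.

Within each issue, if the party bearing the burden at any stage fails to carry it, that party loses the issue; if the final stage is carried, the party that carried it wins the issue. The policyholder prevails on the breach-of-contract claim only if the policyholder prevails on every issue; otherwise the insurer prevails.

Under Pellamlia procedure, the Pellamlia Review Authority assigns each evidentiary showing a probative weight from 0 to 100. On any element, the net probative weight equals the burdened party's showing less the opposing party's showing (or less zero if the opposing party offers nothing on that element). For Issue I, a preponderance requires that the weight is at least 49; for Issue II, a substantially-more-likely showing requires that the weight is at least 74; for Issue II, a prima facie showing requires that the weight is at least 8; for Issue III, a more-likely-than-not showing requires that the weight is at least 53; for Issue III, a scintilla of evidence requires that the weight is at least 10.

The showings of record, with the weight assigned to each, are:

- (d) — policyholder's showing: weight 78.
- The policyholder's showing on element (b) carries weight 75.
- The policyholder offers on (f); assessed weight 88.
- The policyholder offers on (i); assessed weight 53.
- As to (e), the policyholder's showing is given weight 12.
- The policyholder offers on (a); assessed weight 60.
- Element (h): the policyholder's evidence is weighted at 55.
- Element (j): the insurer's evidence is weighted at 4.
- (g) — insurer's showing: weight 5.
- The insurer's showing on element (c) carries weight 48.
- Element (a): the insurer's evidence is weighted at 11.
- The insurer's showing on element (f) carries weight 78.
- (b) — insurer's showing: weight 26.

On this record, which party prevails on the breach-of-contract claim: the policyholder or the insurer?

— Issue I —
Stage I.1 — burden on policyholder; standard: a preponderance (weight is at least 49).
    (a): 60 − 11 = 49 ≥ 49 [met]
    (b): 75 − 26 = 49 ≥ 49 [met]
  All elements met. The burden passes to the insurer.
Stage I.2 — burden on insurer; standard: a preponderance (weight is at least 49).
    (c): 48 < 49 [not met]
  The insurer does not carry Stage I.2.
The analysis ends at Stage I.2; the policyholder prevails on this issue.
— Issue II —
At Stage II.1 the policyholder must meet a substantially-more-likely showing (weight is at least 74): on (d) the weight is 78, ≥ 74, so (d) meets the standard.
  All elements met. The policyholder retains the burden for Stage II.2.
At Stage II.2 the policyholder must meet a prima facie showing (weight is at least 8): on (e) the weight is 12, which does reach 8, so (e) meets the standard; on (f) the weight is 88 less the opposing 78 gives net 10, ≥ 8, so (f) meets the standard.
  All elements met. The burden passes to the insurer.
At Stage II.3 the insurer must meet a prima facie showing (weight is at least 8): on (g) the weight is 5, < 8, so (g) does not meet the standard.
  Not every element is met, so the insurer fails to carry Stage II.3.
The analysis ends at Stage II.3; the policyholder prevails on this issue.
— Issue III —
Stage III.1 (policyholder, a more-likely-than-not showing, weight is at least 53): (h) 55 ≥ 53 — meets; (i) 53 ≥ 53 — meets.
  The policyholder carries Stage III.1; the insurer now bears the burden.
Stage III.2 (insurer, a scintilla of evidence, weight is at least 10): (j) 4 < 10 — fails.
  Stage III.2 not carried; the insurer fails its burden.
So the policyholder prevails on this issue.
Per-issue: Issue I → policyholder; Issue II → policyholder; Issue III → policyholder. The policyholder must prevail on every issue; overall, the policyholder prevails.

policyholder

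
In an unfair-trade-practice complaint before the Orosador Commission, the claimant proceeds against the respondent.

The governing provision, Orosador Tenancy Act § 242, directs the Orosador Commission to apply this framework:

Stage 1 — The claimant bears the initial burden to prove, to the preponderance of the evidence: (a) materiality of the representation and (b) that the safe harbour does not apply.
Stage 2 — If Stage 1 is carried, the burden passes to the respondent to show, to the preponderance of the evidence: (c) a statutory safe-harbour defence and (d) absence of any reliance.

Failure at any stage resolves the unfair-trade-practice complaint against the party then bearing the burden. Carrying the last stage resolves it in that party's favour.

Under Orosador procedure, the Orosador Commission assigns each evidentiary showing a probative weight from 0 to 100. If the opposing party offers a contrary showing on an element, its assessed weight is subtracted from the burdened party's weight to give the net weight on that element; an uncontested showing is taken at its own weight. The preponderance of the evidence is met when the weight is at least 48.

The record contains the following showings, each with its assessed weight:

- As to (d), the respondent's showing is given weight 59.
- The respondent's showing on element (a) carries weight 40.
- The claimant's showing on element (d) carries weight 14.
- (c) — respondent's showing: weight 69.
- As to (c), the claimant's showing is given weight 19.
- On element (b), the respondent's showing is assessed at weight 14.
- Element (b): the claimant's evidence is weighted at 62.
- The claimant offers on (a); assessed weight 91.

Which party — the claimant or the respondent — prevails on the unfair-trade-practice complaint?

Stage 1 — burden on claimant; standard: the preponderance of the evidence (weight is at least 48).
    (a): 91 − 40 = 51 ≥ 48 [met]
    (b): 62 − 14 = 48 ≥ 48 [met]
  All elements met. The burden passes to the respondent.
Stage 2 — burden on respondent; standard: the preponderance of the evidence (weight is at least 48).
    (c): 69 − 19 = 50 ≥ 48 [met]
    (d): 59 − 14 = 45 < 48 [not met]
  The respondent does not carry Stage 2.
The analysis ends at Stage 2; the claimant prevails.

claimant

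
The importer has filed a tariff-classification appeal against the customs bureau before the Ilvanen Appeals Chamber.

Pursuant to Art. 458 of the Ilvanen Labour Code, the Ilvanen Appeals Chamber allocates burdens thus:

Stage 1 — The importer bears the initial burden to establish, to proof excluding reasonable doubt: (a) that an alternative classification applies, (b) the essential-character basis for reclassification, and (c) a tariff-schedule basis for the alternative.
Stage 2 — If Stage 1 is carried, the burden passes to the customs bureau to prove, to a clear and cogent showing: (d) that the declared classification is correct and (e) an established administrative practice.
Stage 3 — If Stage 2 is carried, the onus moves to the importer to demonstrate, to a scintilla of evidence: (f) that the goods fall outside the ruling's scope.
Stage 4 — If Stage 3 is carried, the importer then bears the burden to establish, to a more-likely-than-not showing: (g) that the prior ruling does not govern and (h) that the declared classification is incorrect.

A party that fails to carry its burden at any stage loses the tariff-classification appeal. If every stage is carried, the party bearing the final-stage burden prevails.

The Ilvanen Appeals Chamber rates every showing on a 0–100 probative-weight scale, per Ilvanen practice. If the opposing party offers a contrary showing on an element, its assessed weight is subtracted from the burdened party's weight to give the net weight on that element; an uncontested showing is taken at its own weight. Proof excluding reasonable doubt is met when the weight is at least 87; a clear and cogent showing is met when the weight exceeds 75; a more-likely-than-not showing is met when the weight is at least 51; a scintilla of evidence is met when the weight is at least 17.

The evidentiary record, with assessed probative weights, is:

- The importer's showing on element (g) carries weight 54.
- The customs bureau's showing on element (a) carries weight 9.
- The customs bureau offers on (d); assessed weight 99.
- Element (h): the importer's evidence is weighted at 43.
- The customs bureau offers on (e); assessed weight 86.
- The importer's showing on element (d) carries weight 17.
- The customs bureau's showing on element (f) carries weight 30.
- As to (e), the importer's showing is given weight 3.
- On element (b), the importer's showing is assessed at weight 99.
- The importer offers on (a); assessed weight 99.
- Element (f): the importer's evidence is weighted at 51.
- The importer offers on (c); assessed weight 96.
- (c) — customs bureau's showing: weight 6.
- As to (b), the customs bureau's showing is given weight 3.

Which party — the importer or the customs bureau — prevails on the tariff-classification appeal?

Stage 1 (importer, proof excluding reasonable doubt, weight is at least 87): (a) net 99−9=90 ≥ 87 — meets; (b) net 99−3=96 ≥ 87 — meets; (c) net 96−6=90 ≥ 87 — meets.
  Stage 1 carried; the burden shifts to the customs bureau.
Stage 2 (customs bureau, a clear and cogent showing, weight exceeds 75): (d) net 99−17=82 > 75 — meets; (e) net 86−3=83 > 75 — meets.
  All elements met. The burden passes to the importer.
Stage 3 (importer, a scintilla of evidence, weight is at least 17): (f) net 51−30=21 ≥ 17 — meets.
  Stage 3 carried; the burden remains with the importer.
Stage 4 (importer, a more-likely-than-not showing, weight is at least 51): (g) 54 ≥ 51 — meets; (h) 43 < 51 — fails.
  Not every element is met, so the importer fails to carry Stage 4.
The analysis ends at Stage 4; the customs bureau prevails.

customs bureau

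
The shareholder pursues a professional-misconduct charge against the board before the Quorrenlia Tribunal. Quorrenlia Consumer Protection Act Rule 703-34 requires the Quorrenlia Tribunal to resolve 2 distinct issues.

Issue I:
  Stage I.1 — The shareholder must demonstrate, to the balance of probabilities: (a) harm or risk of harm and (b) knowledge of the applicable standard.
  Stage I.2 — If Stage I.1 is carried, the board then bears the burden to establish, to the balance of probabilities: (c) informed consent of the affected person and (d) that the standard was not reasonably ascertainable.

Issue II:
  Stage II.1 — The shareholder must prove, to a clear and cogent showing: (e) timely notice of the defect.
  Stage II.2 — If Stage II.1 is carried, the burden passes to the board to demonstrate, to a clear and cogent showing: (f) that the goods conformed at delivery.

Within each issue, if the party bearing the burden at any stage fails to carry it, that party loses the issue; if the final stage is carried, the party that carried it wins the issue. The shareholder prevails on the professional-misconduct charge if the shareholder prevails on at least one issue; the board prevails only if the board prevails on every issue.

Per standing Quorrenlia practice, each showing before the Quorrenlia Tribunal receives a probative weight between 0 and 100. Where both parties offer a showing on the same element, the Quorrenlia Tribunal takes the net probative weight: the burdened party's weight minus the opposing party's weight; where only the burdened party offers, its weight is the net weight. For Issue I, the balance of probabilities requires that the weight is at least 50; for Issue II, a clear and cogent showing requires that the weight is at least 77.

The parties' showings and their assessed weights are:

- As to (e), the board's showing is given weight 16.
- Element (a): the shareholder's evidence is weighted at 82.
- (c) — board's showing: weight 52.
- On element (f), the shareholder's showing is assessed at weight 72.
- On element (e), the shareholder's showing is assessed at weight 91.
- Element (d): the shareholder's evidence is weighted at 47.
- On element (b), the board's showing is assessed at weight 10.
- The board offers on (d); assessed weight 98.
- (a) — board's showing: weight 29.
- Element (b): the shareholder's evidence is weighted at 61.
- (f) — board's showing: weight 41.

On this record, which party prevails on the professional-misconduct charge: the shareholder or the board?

board

— Issue I —
Stage I.1 — burden on shareholder; standard: the balance of probabilities (weight is at least 50).
    (a): 82 − 29 = 53 ≥ 50 [met]
    (b): 61 − 10 = 51 ≥ 50 [met]
  Stage I.1 carried; the burden shifts to the board.
Stage I.2 — burden on board; standard: the balance of probabilities (weight is at least 50).
    (c): 52 ≥ 50 [met]
    (d): 98 − 47 = 51 ≥ 50 [met]
  Stage I.2 carried; the final stage is satisfied.
All stages carried — the board prevails on this issue.
— Issue II —
Stage II.1 (shareholder, a clear and cogent showing, weight is at least 77): (e) net 91−16=75 < 77 — fails.
  The shareholder does not carry Stage II.1.
The analysis ends at Stage II.1; the board prevails on this issue.
Per-issue: Issue I → board; Issue II → board. The shareholder must prevail on at least one issue; overall, the board prevails.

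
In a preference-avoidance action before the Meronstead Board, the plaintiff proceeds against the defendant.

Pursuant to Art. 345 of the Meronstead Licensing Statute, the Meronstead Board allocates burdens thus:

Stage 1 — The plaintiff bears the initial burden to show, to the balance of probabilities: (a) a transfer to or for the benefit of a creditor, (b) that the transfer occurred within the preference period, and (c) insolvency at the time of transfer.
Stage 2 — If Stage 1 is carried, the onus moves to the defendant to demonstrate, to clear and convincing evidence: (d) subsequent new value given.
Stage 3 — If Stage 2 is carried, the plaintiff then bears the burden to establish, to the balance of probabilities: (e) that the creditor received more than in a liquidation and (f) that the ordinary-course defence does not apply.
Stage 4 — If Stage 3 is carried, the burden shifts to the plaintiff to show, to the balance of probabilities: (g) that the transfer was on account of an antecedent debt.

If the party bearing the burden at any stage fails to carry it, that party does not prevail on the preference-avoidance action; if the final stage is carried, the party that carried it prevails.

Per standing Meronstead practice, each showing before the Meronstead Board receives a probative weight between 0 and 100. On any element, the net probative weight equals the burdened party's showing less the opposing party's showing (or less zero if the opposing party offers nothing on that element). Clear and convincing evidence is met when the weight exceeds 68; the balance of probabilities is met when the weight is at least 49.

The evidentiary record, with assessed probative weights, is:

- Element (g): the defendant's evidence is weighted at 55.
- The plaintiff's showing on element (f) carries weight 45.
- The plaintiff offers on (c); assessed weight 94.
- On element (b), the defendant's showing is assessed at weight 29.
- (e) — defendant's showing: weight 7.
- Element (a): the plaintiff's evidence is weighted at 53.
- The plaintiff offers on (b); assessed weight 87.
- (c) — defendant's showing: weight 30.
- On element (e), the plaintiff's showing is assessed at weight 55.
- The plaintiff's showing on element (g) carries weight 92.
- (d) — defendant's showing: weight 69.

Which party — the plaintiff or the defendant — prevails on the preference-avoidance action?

At Stage 1 the plaintiff must meet the balance of probabilities (weight is at least 49): on (a) the weight is 53, which does reach 49, so (a) meets the standard; on (b) the weight is 87 less the opposing 29 gives net 58, ≥ 49, so (b) meets the standard; on (c) the weight is 94 less the opposing 30 gives net 64, ≥ 49, so (c) meets the standard.
  Stage 1 is satisfied; the onus moves to the defendant.
At Stage 2 the defendant must meet clear and convincing evidence (weight exceeds 68): on (d) the weight is 69, > 68, so (d) meets the standard.
  Stage 2 is satisfied; the onus moves to the plaintiff.
At Stage 3 the plaintiff must meet the balance of probabilities (weight is at least 49): on (e) the weight is 55 less the opposing 7 gives net 48, which does not reach 49, so (e) does not meet the standard; on (f) the weight is 45, < 49, so (f) does not meet the standard.
  Stage 3 not carried; the plaintiff fails its burden.
The defendant prevails.

defendant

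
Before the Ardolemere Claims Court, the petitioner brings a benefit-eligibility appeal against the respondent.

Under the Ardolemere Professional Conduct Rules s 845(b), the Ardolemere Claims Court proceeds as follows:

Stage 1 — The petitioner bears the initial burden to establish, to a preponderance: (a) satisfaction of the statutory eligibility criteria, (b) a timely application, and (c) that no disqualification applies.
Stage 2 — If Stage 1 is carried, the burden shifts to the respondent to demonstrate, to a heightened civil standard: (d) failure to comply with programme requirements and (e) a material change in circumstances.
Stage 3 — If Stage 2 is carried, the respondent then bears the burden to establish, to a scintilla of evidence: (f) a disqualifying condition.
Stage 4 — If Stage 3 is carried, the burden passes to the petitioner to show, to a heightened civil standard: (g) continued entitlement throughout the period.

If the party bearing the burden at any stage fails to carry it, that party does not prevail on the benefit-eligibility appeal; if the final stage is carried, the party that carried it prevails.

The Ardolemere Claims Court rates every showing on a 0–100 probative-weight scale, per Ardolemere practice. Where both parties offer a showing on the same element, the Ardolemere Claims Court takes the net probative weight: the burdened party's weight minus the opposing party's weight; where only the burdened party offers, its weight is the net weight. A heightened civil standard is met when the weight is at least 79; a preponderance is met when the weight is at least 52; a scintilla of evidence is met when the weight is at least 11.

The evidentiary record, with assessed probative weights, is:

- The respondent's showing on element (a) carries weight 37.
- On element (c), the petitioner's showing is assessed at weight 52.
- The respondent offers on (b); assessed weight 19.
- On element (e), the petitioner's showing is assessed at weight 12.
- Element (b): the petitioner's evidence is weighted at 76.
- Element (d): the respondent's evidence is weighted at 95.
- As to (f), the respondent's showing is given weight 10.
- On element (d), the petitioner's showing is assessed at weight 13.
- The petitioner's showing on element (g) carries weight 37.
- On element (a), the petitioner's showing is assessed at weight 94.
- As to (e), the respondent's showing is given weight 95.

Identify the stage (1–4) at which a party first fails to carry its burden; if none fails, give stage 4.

stage 3

Stage 1 — burden on petitioner; standard: a preponderance (weight is at least 52).
    (a): 94 − 37 = 57 ≥ 52 [met]
    (b): 76 − 19 = 57 ≥ 52 [met]
    (c): 52 ≥ 52 [met]
  The petitioner carries Stage 1; the respondent now bears the burden.
Stage 2 — burden on respondent; standard: a heightened civil standard (weight is at least 79).
    (d): 95 − 13 = 82 ≥ 79 [met]
    (e): 95 − 12 = 83 ≥ 79 [met]
  Stage 2 carried; the burden remains with the respondent.
Stage 3 — burden on respondent; standard: a scintilla of evidence (weight is at least 11).
    (f): 10 < 11 [not met]
  The respondent does not carry Stage 3.
So the petitioner prevails.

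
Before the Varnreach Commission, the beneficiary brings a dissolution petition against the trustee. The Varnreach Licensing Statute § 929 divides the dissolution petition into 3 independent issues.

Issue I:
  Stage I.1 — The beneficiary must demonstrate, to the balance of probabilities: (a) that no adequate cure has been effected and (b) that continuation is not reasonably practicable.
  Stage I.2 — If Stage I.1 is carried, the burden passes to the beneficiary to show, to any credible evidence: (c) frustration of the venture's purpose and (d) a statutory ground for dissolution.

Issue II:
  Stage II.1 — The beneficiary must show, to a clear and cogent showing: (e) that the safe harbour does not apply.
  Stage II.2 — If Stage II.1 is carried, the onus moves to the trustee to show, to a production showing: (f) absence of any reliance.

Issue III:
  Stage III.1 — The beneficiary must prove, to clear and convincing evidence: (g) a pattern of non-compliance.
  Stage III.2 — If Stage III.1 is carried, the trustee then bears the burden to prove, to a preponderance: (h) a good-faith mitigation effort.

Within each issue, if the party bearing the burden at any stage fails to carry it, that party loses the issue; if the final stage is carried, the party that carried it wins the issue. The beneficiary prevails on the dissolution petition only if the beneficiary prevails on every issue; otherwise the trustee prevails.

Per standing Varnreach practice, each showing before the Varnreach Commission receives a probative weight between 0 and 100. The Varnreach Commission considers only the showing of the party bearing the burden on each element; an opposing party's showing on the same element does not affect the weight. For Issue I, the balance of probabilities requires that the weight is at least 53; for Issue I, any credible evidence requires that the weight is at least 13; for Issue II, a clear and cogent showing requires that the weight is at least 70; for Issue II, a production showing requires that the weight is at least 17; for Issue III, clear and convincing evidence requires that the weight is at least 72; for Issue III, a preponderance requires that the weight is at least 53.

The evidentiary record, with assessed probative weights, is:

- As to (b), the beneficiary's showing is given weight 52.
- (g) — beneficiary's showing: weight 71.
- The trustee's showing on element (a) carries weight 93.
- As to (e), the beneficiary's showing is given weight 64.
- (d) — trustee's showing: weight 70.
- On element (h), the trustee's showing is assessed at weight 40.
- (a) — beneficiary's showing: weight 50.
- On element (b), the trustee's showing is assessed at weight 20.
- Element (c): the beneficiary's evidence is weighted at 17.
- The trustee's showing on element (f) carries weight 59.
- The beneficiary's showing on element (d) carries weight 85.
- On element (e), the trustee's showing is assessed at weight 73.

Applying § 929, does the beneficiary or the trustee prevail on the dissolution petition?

— Issue I —
Stage I.1 (beneficiary, the balance of probabilities, weight is at least 53): (a) 50 (trustee's 93 disregarded) < 53 — fails; (b) 52 (trustee's 20 disregarded) < 53 — fails.
  The beneficiary does not carry Stage I.1.
The trustee prevails on this issue.
— Issue II —
Stage II.1 (beneficiary, a clear and cogent showing, weight is at least 70): (e) 64 (trustee's 73 disregarded) < 70 — fails.
  Not every element is met, so the beneficiary fails to carry Stage II.1.
The analysis ends at Stage II.1; the trustee prevails on this issue.
— Issue III —
At Stage III.1 the beneficiary must meet clear and convincing evidence (weight is at least 72): on (g) the weight is 71, < 72, so (g) does not meet the standard.
  Stage III.1 not carried; the beneficiary fails its burden.
So the trustee prevails on this issue.
Per-issue: Issue I → trustee; Issue II → trustee; Issue III → trustee. The beneficiary must prevail on every issue; overall, the trustee prevails.

trustee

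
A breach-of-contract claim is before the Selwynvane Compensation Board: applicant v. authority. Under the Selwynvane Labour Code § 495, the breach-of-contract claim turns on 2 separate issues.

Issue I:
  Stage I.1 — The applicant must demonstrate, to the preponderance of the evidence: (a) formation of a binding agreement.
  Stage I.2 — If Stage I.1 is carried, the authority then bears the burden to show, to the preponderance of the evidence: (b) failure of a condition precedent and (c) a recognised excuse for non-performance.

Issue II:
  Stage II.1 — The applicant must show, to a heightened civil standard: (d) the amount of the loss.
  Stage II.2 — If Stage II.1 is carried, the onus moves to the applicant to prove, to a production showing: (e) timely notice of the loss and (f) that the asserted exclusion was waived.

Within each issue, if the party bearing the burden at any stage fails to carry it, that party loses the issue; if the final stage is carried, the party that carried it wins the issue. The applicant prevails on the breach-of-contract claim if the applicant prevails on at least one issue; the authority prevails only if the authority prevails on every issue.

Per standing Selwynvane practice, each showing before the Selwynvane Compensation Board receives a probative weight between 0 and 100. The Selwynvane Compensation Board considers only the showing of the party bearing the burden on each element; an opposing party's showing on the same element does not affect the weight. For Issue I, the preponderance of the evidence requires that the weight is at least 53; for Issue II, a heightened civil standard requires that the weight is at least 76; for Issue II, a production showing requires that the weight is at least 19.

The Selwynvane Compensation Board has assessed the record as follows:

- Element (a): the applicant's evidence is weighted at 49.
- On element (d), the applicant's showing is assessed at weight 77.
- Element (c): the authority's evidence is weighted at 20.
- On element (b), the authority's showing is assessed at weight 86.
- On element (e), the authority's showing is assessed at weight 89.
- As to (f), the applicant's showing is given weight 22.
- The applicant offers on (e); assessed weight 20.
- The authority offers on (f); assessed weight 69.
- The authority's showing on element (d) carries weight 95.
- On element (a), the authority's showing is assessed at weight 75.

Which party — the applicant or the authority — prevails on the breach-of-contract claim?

— Issue I —
Stage I.1 — burden on applicant; standard: the preponderance of the evidence (weight is at least 53).
    (a): 49 (authority's 75 disregarded) < 53 [not met]
  Not every element is met, so the applicant fails to carry Stage I.1.
The analysis ends at Stage I.1; the authority prevails on this issue.
— Issue II —
Stage II.1 — burden on applicant; standard: a heightened civil standard (weight is at least 76).
    (d): 77 (authority's 95 disregarded) ≥ 76 [met]
  Stage II.1 carried; the burden remains with the applicant.
Stage II.2 — burden on applicant; standard: a production showing (weight is at least 19).
    (e): 20 (authority's 89 disregarded) ≥ 19 [met]
    (f): 22 (authority's 69 disregarded) ≥ 19 [met]
  All elements met at the final stage.
Every stage carried; the applicant prevails on this issue.
Per-issue: Issue I → authority; Issue II → applicant. The applicant must prevail on at least one issue; overall, the applicant prevails.

applicant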